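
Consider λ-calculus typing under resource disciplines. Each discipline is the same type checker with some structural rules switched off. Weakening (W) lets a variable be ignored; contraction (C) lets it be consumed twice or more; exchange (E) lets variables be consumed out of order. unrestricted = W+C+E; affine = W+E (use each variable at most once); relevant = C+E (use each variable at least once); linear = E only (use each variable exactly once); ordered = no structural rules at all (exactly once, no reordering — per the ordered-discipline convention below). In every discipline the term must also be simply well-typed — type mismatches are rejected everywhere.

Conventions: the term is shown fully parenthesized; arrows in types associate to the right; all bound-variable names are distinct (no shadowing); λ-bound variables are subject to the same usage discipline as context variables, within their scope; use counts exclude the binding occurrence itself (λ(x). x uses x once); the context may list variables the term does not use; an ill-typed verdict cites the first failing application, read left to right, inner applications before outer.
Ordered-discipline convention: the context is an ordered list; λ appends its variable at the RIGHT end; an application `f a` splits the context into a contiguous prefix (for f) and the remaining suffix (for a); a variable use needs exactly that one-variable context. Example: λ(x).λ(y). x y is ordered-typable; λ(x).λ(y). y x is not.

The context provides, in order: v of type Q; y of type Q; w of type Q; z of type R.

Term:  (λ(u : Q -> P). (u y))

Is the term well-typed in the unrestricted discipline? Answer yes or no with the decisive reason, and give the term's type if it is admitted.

yes — type-checks ((Q -> P) -> P) and nothing is barred; term : (Q -> P) -> P
use counts: v ×0; y ×1; w ×0; z ×0; u (λ-bound) ×1
left-to-right use order: u, y
typing: the term checks, with type (Q -> P) -> P
summary: ordered ✗ | linear ✗ | affine ✓ | relevant ✗ | unrestricted ✓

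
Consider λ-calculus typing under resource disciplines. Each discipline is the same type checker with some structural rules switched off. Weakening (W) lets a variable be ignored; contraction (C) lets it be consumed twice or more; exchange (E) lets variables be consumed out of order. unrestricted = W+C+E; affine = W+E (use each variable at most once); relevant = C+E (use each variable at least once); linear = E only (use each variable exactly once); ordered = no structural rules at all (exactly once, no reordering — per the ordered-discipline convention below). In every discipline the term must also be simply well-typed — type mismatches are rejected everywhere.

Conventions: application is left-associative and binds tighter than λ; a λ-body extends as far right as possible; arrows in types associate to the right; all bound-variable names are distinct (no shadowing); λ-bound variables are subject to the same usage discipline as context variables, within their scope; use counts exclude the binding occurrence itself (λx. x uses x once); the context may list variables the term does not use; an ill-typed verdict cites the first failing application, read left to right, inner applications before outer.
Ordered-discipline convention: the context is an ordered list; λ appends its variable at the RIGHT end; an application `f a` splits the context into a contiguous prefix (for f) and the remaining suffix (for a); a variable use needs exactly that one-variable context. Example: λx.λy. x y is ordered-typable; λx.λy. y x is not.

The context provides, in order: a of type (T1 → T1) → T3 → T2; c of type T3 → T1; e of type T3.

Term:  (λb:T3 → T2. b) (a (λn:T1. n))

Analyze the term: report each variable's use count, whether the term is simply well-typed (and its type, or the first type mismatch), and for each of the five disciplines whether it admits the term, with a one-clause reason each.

use counts: a=1; c=0; e=0; b (bound)=1; n (bound)=1
use order (left to right): b, a, n
typing: well-typed at T3 → T2
ordered: ✗ — c, e never used (weakening)
linear: ✗ — c, e never used (weakening)
affine: ✓ — at most one use each (a, c, e, b, n)
relevant: ✗ — c, e never used (weakening)
unrestricted: ✓ — simply typable at T3 → T2; W, C, E all held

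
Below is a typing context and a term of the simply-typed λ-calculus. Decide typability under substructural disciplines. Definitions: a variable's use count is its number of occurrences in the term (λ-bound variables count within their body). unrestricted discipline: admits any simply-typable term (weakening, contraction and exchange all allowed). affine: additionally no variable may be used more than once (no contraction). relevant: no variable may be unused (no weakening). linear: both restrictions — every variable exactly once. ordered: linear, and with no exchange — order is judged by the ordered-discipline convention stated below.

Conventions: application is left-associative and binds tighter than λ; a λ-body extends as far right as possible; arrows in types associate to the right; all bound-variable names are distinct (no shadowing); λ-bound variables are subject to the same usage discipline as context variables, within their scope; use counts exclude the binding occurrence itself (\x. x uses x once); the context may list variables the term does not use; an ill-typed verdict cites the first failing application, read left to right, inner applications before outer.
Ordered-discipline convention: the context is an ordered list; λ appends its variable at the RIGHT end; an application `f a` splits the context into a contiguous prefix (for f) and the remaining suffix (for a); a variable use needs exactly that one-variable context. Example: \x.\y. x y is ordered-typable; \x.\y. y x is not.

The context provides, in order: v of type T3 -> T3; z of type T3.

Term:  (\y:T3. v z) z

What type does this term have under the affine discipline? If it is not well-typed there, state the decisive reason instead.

not well-typed under affine — repeated use of z ×2
use counts: v=1, z=2, y [bound]=0
uses in reading order: v, z, z
typing: the term checks, with type T3
all disciplines: ordered ✗ · linear ✗ · affine ✗ · relevant ✗ · unrestricted ✓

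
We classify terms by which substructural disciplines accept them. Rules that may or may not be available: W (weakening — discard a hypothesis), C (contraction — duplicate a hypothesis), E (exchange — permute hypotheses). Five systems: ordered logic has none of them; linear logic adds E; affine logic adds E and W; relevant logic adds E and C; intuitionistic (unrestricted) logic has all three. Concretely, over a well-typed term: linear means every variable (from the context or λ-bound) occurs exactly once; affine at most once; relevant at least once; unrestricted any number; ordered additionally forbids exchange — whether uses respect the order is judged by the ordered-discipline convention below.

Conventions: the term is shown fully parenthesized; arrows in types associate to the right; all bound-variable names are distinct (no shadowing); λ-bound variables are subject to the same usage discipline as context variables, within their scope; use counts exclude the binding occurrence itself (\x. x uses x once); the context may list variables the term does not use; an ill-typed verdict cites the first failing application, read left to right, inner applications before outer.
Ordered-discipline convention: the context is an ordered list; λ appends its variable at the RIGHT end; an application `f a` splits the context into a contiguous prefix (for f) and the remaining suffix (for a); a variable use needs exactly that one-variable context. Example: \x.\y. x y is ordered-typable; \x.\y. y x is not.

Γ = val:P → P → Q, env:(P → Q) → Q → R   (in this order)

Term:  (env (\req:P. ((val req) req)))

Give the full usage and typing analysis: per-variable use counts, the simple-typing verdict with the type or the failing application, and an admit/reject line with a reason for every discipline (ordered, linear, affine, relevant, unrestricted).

usage: val=1, env=1, req (λ-bound)=2
uses in reading order: env, val, req, req
typing: ✓ — Q → R
ordered: ✗, repeated use of req ×2
linear: ✗, repeated use of req ×2
affine: ✗, repeated use of req ×2
relevant: ✓, none of val, env, req goes unused
unrestricted: ✓, type-checks (Q → R) and nothing is barred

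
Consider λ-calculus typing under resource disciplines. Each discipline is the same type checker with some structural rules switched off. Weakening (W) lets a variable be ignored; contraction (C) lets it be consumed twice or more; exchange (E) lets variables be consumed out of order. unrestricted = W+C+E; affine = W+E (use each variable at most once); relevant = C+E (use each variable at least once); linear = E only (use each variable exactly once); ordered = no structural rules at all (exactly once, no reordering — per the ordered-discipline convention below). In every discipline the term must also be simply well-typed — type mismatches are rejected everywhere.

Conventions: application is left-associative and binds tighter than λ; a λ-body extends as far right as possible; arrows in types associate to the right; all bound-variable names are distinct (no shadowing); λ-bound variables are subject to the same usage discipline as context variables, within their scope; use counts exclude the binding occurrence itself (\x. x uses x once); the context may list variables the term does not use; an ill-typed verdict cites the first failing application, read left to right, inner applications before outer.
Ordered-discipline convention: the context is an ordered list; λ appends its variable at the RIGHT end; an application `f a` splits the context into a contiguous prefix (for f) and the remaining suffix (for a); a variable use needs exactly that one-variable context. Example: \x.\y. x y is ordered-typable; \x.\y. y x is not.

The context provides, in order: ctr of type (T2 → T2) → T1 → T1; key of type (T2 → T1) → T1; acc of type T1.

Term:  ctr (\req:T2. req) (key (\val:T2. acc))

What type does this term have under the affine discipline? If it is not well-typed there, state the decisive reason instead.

term : T1
counts: ctr: 1×; key: 1×; acc: 1×; req [bound]: 1×; val [bound]: 0×
uses in reading order: ctr, req, key, acc
typing: well-typed at T1
across the five disciplines: ordered ✗, linear ✗, affine ✓, relevant ✗, unrestricted ✓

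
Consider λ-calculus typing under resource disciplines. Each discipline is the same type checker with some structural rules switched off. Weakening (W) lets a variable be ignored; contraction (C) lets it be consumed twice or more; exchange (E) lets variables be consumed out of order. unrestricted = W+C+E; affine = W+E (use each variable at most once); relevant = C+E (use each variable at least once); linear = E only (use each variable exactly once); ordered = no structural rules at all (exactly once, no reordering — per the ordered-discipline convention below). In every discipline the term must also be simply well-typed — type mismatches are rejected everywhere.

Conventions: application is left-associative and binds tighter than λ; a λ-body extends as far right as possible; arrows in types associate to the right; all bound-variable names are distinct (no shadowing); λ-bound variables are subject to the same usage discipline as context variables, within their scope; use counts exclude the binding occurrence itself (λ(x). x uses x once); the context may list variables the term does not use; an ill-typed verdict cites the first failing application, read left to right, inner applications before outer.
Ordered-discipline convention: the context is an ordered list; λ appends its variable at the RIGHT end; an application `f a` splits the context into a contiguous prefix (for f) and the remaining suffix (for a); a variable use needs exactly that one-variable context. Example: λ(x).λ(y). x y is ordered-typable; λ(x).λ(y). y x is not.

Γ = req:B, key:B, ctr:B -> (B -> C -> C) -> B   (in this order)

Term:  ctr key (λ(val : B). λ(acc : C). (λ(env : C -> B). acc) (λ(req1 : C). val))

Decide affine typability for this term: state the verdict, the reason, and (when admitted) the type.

yes — req, key, ctr, val, acc, env, req1: no repeats, contraction unneeded; term : B
variable uses: req ×0; key ×1; ctr ×1; val [bound] ×1; acc [bound] ×1; env [bound] ×0; req1 [bound] ×0
order of uses: ctr, key, acc, val
typing: well-typed at B
across the five disciplines: ordered ✗ · linear ✗ · affine ✓ · relevant ✗ · unrestricted ✓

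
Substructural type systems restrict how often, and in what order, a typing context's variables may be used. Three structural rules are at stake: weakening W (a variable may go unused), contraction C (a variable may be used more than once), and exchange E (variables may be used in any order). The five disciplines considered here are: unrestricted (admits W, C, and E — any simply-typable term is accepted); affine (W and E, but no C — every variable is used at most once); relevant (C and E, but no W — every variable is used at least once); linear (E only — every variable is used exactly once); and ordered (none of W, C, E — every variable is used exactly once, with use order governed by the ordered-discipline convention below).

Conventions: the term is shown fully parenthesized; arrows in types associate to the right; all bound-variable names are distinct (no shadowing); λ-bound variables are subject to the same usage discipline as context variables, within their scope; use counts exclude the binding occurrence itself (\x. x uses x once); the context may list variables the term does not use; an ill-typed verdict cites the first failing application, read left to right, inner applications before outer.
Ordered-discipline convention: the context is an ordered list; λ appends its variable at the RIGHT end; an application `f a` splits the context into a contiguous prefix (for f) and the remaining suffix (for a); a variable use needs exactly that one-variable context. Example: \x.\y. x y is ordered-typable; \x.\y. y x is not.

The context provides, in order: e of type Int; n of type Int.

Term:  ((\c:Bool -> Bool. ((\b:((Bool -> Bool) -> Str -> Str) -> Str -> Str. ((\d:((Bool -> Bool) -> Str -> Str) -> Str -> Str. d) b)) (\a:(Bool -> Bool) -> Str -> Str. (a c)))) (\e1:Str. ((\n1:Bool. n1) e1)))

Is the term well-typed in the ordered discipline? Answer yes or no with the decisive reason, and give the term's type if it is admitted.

no — the type mismatch rejects it
usage: e ×0, n ×0, c (λ-bound) ×1, b (λ-bound) ×1, d (λ-bound) ×1, a (λ-bound) ×1, e1 (λ-bound) ×1, n1 (λ-bound) ×1
use order (left to right): d, b, a, c, n1, e1
typing: ill-typed: an application expects Bool but receives Str
summary: ordered ✗ | linear ✗ | affine ✗ | relevant ✗ | unrestricted ✗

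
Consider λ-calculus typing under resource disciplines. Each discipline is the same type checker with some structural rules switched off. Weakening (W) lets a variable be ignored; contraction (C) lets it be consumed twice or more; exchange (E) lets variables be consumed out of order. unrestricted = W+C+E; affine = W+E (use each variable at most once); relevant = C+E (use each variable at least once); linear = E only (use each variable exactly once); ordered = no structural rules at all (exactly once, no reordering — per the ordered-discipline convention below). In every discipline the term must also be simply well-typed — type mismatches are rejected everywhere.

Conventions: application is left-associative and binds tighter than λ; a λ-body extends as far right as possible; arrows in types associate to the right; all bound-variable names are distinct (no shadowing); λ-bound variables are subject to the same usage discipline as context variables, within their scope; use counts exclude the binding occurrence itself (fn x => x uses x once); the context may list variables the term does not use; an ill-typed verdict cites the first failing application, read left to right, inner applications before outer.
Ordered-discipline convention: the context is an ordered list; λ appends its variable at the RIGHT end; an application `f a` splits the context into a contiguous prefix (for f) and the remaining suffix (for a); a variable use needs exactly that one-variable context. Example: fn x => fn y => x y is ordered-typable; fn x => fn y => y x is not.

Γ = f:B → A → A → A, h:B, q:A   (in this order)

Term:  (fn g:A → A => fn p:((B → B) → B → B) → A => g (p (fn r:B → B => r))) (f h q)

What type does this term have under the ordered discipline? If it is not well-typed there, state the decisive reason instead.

term : (((B → B) → B → B) → A) → A
variable uses: f=1, h=1, q=1, g (bound)=1, p (bound)=1, r (bound)=1
use order (left to right): g, p, r, f, h, q
typing: well-typed at (((B → B) → B → B) → A) → A
all disciplines: ordered ✓; linear ✓; affine ✓; relevant ✓; unrestricted ✓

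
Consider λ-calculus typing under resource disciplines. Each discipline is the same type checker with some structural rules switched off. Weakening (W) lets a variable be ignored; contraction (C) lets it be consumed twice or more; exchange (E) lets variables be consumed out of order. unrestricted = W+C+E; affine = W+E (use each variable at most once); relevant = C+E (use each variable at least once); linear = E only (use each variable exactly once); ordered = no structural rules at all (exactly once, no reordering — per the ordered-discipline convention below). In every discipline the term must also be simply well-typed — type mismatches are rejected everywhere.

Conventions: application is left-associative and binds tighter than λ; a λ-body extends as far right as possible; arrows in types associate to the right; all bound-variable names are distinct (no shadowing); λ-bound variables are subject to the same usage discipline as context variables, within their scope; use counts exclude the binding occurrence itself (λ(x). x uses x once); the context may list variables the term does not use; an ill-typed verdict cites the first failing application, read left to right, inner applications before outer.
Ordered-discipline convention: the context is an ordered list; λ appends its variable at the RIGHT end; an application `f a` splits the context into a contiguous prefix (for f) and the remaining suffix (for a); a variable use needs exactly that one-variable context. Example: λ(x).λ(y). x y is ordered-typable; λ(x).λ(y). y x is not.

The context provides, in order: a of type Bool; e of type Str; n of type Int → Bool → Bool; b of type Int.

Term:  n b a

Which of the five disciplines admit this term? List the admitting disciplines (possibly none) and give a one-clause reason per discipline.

admitting disciplines: affine, unrestricted
use counts: a=1, e=0, n=1, b=1
uses in reading order: n, b, a
typing: ✓ — Bool
ordered ✗ (e left unused)
linear ✗ (e left unused)
affine ✓ (at most one use each (a, e, n, b))
relevant ✗ (e left unused)
unrestricted ✓ (type-checks (Bool) and nothing is barred)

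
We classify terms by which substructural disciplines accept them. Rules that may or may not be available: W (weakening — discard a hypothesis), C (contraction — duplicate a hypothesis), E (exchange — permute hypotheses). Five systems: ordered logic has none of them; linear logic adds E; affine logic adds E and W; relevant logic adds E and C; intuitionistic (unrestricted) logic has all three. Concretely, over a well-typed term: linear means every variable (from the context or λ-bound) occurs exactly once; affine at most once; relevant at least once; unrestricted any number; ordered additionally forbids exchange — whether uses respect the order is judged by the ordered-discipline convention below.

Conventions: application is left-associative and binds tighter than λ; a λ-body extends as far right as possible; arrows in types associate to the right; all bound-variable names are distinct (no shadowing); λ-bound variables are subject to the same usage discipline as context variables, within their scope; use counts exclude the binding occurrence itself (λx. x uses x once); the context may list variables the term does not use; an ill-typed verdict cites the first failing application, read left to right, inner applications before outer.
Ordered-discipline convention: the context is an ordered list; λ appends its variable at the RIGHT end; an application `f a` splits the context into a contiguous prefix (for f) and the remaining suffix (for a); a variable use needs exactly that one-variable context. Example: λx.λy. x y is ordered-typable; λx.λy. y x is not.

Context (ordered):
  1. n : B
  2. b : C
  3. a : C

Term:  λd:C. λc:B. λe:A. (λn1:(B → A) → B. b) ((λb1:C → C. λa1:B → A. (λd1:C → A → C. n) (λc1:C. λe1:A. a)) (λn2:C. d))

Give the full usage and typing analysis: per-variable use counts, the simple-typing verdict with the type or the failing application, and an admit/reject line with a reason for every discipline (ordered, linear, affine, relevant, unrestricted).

usage: n: 1×; b: 1×; a: 1×; d [bound]: 1×; c [bound]: 0×; e [bound]: 0×; n1 [bound]: 0×; b1 [bound]: 0×; a1 [bound]: 0×; d1 [bound]: 0×; c1 [bound]: 0×; e1 [bound]: 0×; n2 [bound]: 0×
left-to-right use order: b, n, a, d
typing: the term checks, with type C → B → A → C
ordered ✗ (unused: c, e, n1, b1, a1, d1, c1, e1, n2 — weakening required)
linear ✗ (unused: c, e, n1, b1, a1, d1, c1, e1, n2 — weakening required)
affine ✓ (none of n, b, a, d, c, e, n1, b1, a1, d1, c1, e1, n2 used more than once)
relevant ✗ (unused: c, e, n1, b1, a1, d1, c1, e1, n2 — weakening required)
unrestricted ✓ (type-checks (C → B → A → C) and nothing is barred)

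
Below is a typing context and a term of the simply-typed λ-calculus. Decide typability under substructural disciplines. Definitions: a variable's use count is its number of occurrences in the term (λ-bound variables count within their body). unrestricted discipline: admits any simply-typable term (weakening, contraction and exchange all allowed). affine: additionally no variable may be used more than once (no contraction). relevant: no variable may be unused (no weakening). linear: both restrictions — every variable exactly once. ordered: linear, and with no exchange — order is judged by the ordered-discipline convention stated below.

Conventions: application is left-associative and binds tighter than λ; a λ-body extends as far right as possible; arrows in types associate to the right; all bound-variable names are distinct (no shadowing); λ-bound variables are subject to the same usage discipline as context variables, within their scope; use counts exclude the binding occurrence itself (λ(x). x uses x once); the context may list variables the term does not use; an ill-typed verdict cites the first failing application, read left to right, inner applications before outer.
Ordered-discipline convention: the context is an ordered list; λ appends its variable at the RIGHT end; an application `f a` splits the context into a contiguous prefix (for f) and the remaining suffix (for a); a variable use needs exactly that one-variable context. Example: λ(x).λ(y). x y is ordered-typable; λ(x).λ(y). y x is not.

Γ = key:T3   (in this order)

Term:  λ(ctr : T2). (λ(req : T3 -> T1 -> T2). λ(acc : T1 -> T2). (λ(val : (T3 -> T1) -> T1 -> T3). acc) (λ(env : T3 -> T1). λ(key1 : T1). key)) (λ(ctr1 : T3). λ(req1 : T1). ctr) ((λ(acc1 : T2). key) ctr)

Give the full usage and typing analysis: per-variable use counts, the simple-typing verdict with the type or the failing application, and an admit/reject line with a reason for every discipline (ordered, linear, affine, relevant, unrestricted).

use counts: key ×2; ctr [bound] ×2; req [bound] ×0; acc [bound] ×1; val [bound] ×0; env [bound] ×0; key1 [bound] ×0; ctr1 [bound] ×0; req1 [bound] ×0; acc1 [bound] ×0
left-to-right use order: acc, key, ctr, key, ctr
typing: ill-typed: argument of type T3 where T1 -> T2 is required
ordered: ✗ — not simply typable
linear: ✗ — fails simple typing
affine: ✗ — a type mismatch blocks all five
relevant: ✗ — the type mismatch rejects it
unrestricted: ✗ — not simply typable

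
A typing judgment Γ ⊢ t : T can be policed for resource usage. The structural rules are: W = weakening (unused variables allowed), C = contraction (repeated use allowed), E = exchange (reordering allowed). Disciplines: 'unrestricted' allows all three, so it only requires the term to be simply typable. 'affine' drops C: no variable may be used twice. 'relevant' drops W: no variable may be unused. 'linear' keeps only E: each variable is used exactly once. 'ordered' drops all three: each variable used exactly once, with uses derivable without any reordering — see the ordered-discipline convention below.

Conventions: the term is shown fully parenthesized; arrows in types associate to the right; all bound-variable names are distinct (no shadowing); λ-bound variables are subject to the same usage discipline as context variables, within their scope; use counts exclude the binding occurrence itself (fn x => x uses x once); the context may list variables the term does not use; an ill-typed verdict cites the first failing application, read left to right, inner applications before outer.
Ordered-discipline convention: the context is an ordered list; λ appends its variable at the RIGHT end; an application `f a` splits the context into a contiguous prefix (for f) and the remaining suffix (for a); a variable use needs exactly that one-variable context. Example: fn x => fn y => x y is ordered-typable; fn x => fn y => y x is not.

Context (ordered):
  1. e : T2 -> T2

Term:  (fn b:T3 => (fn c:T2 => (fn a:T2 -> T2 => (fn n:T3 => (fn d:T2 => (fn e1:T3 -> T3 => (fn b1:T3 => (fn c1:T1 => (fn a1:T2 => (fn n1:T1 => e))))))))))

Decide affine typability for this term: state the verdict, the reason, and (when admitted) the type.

yes — none of e, b, c, a, n, d, e1, b1, c1, a1, n1 used more than once; term : T3 -> T2 -> (T2 -> T2) -> T3 -> T2 -> (T3 -> T3) -> T3 -> T1 -> T2 -> T1 -> T2 -> T2
use counts: e=1, b [bound]=0, c [bound]=0, a [bound]=0, n [bound]=0, d [bound]=0, e1 [bound]=0, b1 [bound]=0, c1 [bound]=0, a1 [bound]=0, n1 [bound]=0
uses in reading order: e
typing: well-typed at T3 -> T2 -> (T2 -> T2) -> T3 -> T2 -> (T3 -> T3) -> T3 -> T1 -> T2 -> T1 -> T2 -> T2
across the five disciplines: ordered ✗; linear ✗; affine ✓; relevant ✗; unrestricted ✓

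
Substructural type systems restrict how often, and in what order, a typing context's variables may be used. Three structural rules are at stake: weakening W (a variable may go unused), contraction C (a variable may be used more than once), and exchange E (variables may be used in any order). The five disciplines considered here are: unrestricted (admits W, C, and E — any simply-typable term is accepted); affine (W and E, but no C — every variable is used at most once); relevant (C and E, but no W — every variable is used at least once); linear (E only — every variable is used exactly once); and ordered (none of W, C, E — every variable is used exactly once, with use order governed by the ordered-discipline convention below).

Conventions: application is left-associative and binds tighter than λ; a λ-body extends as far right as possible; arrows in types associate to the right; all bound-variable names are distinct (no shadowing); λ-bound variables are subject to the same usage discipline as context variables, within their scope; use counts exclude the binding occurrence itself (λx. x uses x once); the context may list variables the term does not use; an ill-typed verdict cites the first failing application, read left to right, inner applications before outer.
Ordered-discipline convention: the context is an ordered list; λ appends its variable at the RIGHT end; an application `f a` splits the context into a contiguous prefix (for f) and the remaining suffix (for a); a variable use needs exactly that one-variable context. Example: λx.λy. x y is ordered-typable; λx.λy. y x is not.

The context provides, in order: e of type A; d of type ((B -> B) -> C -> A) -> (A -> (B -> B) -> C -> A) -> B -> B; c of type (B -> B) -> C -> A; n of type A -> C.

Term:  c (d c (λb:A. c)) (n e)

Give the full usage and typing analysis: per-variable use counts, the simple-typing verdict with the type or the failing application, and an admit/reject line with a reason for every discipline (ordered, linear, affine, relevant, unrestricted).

usage: e: 1; d: 1; c: 3; n: 1; b (bound): 0
order of uses: c, d, c, c, n, e
typing: the term checks, with type A
ordered ✗ (c ×3 used more than once (contraction); b never used (weakening))
linear ✗ (c ×3 used more than once (contraction); b never used (weakening))
affine ✗ (c ×3 used more than once (contraction))
relevant ✗ (b never used (weakening))
unrestricted ✓ (well-typed at A; no restrictions here)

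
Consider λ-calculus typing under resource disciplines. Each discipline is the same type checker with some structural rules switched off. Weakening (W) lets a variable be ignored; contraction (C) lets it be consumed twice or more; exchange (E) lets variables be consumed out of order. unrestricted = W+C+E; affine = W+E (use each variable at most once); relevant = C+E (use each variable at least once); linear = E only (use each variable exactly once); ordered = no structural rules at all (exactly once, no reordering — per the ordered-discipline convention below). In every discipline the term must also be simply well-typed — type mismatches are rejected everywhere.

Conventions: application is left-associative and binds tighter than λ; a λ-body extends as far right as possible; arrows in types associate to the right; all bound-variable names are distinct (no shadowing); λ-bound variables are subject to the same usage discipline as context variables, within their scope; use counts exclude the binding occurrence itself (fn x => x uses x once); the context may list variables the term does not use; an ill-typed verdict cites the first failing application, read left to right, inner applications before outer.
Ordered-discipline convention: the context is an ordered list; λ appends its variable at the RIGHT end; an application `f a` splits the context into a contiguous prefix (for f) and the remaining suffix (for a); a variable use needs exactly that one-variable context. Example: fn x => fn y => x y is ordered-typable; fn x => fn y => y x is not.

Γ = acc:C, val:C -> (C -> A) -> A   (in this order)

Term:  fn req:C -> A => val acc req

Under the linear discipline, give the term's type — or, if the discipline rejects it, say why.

term : (C -> A) -> A
counts: acc: 1; val: 1; req [bound]: 1
left-to-right use order: val, acc, req
typing: the term checks, with type (C -> A) -> A
all disciplines: ordered ✗; linear ✓; affine ✓; relevant ✓; unrestricted ✓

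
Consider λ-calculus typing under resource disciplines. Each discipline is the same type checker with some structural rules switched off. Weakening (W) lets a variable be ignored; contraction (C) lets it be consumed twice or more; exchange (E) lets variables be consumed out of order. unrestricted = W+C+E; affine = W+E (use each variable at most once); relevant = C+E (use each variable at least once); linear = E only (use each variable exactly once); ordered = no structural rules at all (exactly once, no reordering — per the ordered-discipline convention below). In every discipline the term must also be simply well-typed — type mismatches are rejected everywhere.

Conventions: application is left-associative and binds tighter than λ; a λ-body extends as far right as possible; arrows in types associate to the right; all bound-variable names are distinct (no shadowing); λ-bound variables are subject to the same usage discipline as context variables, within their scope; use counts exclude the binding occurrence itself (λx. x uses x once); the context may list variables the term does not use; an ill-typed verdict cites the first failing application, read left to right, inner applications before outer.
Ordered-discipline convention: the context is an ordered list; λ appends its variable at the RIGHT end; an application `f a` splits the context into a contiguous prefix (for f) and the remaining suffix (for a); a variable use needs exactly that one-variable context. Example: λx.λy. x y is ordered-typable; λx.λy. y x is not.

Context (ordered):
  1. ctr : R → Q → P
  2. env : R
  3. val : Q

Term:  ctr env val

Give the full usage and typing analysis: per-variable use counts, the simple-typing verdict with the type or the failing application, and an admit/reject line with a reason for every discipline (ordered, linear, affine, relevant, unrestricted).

variable uses: ctr=1, env=1, val=1
left-to-right use order: ctr, env, val
typing: the term checks, with type P
ordered ✓ (one use each (ctr, env, val); ordered split holds)
linear ✓ (each of ctr, env, val used exactly once)
affine ✓ (no duplicate uses among ctr, env, val)
relevant ✓ (at least one use each (ctr, env, val))
unrestricted ✓ (type-checks (P) and nothing is barred)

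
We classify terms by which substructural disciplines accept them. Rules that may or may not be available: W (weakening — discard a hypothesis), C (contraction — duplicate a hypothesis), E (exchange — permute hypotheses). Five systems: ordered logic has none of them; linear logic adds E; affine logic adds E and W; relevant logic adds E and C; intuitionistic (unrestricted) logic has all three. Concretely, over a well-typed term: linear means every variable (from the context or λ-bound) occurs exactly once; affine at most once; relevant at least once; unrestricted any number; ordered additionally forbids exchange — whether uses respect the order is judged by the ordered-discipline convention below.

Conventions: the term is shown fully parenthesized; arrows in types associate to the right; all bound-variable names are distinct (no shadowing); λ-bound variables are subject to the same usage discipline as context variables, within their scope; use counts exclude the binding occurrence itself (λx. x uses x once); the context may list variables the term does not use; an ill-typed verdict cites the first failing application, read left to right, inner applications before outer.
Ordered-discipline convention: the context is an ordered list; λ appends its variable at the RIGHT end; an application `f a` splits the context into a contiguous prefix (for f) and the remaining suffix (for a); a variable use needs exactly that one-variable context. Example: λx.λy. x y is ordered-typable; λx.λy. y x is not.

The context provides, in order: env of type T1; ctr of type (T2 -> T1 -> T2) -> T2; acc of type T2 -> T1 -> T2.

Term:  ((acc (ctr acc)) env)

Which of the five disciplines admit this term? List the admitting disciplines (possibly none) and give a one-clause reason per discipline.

admitted in: relevant, unrestricted
counts: env ×1; ctr ×1; acc ×2
uses in reading order: acc, ctr, acc, env
typing: well-typed — term : T2
ordered ✗ (needs contraction — acc ×2)
linear ✗ (needs contraction — acc ×2)
affine ✗ (needs contraction — acc ×2)
relevant ✓ (at least one use each (env, ctr, acc))
unrestricted ✓ (typability at T2 is all that's needed)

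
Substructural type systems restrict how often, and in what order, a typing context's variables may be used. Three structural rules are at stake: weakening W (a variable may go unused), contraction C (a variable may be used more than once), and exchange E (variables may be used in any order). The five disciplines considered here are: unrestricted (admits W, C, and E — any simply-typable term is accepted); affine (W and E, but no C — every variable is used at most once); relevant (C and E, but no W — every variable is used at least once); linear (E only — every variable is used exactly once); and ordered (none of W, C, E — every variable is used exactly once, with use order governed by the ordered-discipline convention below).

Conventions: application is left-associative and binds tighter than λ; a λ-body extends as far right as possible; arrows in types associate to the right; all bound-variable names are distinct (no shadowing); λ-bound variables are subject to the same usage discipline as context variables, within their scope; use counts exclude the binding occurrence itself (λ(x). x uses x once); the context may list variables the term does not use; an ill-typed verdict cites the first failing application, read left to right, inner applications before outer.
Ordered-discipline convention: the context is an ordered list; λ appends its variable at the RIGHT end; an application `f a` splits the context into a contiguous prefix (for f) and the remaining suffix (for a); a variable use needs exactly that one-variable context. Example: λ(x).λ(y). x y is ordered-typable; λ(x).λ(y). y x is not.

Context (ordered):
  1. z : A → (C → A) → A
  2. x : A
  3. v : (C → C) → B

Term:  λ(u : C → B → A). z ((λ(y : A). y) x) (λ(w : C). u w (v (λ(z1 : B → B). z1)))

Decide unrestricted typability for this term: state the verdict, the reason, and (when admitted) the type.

no — fails simple typing
usage: z: 1×, x: 1×, v: 1×, u [bound]: 1×, y [bound]: 1×, w [bound]: 1×, z1 [bound]: 1×
left-to-right use order: z, y, x, u, w, v, z1
typing: ill-typed: an argument (B → B) → B → B mismatches the expected C → C
all disciplines: ordered ✗; linear ✗; affine ✗; relevant ✗; unrestricted ✗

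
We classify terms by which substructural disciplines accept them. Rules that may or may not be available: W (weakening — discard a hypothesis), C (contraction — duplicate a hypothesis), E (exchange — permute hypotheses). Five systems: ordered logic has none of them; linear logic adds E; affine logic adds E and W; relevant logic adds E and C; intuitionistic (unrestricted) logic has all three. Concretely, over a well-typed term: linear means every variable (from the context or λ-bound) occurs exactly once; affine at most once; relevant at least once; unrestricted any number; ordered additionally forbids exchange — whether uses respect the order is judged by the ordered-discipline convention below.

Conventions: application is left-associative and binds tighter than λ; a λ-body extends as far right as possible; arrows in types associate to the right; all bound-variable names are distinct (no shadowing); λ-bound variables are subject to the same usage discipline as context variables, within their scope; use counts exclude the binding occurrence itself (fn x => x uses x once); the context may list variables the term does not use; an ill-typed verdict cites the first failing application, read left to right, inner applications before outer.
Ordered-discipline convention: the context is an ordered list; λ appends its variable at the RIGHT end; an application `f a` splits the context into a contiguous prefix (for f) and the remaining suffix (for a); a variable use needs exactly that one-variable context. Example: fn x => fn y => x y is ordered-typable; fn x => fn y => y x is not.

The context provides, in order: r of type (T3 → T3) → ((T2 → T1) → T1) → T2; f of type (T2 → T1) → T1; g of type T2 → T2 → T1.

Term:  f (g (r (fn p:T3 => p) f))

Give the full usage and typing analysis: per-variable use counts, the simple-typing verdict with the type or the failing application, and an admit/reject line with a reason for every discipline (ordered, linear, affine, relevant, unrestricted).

counts: r: 1×; f: 2×; g: 1×; p (λ-bound): 1×
use order (left to right): f, g, r, p, f
typing: ✓ — T1
ordered: ✗ — f ×2 used more than once (contraction)
linear: ✗ — f ×2 used more than once (contraction)
affine: ✗ — f ×2 used more than once (contraction)
relevant: ✓ — none of r, f, g, p goes unused
unrestricted: ✓ — simply typable at T1; W, C, E all held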